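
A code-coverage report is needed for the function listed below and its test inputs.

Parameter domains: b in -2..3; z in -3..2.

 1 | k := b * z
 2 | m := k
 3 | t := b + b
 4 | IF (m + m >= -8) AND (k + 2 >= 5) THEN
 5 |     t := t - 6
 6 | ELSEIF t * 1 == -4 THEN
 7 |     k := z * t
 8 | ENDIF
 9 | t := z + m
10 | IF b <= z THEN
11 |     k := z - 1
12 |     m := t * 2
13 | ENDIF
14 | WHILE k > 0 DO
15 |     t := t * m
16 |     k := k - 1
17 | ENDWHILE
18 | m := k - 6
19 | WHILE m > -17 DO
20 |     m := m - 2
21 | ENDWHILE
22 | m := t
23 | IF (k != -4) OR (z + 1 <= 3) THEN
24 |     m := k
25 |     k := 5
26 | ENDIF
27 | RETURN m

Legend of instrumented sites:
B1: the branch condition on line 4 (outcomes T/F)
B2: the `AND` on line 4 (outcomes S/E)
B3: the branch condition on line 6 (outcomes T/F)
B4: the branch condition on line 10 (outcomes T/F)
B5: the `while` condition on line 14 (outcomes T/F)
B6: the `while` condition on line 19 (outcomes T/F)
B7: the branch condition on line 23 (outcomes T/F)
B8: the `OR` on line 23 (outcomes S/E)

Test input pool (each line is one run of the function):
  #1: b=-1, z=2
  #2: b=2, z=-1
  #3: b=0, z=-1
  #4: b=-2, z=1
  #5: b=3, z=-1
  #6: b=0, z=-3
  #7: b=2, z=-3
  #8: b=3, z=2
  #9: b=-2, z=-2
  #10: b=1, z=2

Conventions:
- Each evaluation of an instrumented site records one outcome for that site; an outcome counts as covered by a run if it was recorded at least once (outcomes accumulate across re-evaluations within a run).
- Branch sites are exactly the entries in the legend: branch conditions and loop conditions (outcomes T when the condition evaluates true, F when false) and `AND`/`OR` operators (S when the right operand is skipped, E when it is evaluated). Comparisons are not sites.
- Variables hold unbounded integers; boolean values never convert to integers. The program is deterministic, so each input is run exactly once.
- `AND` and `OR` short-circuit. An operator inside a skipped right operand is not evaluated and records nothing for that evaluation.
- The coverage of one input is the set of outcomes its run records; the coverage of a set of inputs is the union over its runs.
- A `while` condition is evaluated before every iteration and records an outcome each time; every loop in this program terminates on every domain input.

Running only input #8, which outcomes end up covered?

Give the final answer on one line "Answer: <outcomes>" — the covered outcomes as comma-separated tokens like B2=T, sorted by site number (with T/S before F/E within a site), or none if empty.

Simulating input #8 (b=3, z=2) step by step:
  B2->E, B1->T, B4->F, B5->T, B5->T, B5->T, B5->T, B5->T, B5->T, B5->F
  B6->T, B6->T, B6->T, B6->T, B6->T, B6->T, B6->F, B8->S, B7->T
collecting distinct outcomes: B1=T, B2=E, B4=F, B5=T, B5=F, B6=T, B6=F, B7=T, B8=S

Answer: B1=T, B2=E, B4=F, B5=T, B5=F, B6=T, B6=F, B7=T, B8=S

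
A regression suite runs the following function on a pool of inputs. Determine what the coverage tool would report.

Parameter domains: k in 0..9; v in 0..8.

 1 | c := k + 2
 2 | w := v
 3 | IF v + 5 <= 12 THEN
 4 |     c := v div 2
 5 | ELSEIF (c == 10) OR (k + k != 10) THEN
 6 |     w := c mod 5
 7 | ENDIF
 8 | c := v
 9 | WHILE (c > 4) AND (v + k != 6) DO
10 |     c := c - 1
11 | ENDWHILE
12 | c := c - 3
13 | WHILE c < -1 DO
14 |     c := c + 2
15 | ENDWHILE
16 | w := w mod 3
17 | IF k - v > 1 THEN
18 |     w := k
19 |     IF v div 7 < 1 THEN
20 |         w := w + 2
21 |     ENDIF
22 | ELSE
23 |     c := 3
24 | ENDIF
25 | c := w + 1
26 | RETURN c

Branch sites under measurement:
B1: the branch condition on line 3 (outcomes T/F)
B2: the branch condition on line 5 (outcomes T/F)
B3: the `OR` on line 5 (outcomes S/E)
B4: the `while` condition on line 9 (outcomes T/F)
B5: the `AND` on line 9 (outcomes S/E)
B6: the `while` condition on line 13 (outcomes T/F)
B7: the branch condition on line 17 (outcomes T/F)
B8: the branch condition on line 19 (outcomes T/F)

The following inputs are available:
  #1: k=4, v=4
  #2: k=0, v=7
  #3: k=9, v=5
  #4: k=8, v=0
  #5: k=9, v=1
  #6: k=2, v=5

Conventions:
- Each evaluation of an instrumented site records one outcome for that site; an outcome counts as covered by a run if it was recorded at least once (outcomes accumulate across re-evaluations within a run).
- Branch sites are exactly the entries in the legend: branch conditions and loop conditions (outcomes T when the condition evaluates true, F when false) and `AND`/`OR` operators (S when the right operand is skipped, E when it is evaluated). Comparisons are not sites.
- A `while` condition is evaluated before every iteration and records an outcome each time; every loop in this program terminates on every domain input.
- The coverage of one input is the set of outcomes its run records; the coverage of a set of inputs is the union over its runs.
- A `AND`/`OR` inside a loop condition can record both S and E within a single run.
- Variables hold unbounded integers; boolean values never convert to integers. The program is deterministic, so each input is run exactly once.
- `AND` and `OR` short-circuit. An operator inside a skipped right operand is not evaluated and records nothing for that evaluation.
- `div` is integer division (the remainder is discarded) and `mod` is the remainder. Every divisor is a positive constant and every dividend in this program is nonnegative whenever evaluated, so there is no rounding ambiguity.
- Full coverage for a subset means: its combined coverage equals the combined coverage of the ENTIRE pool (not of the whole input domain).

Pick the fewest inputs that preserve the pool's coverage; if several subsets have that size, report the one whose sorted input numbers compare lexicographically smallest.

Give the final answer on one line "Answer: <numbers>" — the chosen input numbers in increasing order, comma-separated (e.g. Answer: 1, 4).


run #1 (k=4, v=4) runs B1->T, B5->S, B4->F, B6->F, B7->F; records B1=T, B4=F, B5=S, B6=F, B7=F
run #2 (k=0, v=7) runs B1->T, B5->E, B4->T, B5->E, B4->T, B5->E, B4->T, B5->S, B4->F, B6->F, B7->F; records B1=T, B4=T, B4=F, B5=S, B5=E, B6=F, B7=F
run #3 (k=9, v=5) runs B1->T, B5->E, B4->T, B5->S, B4->F, B6->F, B7->T, B8->T; records B1=T, B4=T, B4=F, B5=S, B5=E, B6=F, B7=T, B8=T
run #4 (k=8, v=0) runs B1->T, B5->S, B4->F, B6->T, B6->F, B7->T, B8->T; records B1=T, B4=F, B5=S, B6=T, B6=F, B7=T, B8=T
run #5 (k=9, v=1) runs B1->T, B5->S, B4->F, B6->T, B6->F, B7->T, B8->T; records B1=T, B4=F, B5=S, B6=T, B6=F, B7=T, B8=T
run #6 (k=2, v=5) runs B1->T, B5->E, B4->T, B5->S, B4->F, B6->F, B7->F; records B1=T, B4=T, B4=F, B5=S, B5=E, B6=F, B7=F
union over all inputs: B1=T, B4=T, B4=F, B5=S, B5=E, B6=T, B6=F, B7=T, B7=F, B8=T (10 outcomes)
no size-1 subset reaches all 10 outcomes (best union: 8/10)
size 2: inputs {2, 4} cover all 10 outcomes, and no lexicographically smaller subset of this size does
Answer: 2, 4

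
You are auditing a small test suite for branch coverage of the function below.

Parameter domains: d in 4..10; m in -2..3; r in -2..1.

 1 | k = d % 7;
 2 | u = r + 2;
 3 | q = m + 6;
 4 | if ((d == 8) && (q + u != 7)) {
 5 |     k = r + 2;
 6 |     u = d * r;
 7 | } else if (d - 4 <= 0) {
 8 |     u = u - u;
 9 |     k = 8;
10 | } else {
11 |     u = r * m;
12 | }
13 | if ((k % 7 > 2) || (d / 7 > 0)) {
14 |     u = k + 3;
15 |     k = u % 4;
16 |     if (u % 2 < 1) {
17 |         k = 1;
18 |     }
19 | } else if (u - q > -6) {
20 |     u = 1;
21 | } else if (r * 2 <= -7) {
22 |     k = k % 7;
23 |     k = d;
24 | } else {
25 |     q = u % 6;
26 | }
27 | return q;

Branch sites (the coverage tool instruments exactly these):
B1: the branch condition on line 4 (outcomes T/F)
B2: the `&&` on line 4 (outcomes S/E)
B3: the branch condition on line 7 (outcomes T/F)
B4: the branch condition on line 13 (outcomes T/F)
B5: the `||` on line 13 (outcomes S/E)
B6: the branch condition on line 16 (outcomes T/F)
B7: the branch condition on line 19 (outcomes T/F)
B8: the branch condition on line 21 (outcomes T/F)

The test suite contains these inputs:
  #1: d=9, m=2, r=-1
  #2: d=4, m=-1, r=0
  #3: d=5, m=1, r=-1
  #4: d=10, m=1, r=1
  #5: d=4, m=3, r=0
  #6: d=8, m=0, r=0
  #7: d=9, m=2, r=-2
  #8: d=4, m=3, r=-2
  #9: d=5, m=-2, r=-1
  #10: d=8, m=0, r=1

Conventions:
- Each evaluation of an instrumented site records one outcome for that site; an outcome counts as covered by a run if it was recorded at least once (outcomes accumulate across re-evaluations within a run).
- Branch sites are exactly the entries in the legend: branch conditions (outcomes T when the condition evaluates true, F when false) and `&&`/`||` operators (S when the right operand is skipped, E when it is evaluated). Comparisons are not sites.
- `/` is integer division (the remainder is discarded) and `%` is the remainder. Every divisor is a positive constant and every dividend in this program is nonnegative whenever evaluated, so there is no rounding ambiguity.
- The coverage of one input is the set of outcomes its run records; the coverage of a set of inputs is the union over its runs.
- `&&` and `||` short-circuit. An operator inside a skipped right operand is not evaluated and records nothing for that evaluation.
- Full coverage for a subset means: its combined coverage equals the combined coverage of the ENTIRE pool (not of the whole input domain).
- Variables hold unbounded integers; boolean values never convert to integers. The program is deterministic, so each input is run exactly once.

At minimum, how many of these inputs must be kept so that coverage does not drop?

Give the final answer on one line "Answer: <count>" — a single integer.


#1 (d=9, m=2, r=-1) -> B2->S, B1->F, B3->F, B5->E, B4->T, B6->F; covered: B1=F, B2=S, B3=F, B4=T, B5=E, B6=F
#2 (d=4, m=-1, r=0) -> B2->S, B1->F, B3->T, B5->E, B4->F, B7->T; covered: B1=F, B2=S, B3=T, B4=F, B5=E, B7=T
#3 (d=5, m=1, r=-1) -> B2->S, B1->F, B3->F, B5->S, B4->T, B6->T; covered: B1=F, B2=S, B3=F, B4=T, B5=S, B6=T
#4 (d=10, m=1, r=1) -> B2->S, B1->F, B3->F, B5->S, B4->T, B6->T; covered: B1=F, B2=S, B3=F, B4=T, B5=S, B6=T
#5 (d=4, m=3, r=0) -> B2->S, B1->F, B3->T, B5->E, B4->F, B7->F, B8->F; covered: B1=F, B2=S, B3=T, B4=F, B5=E, B7=F, B8=F
#6 (d=8, m=0, r=0) -> B2->E, B1->T, B5->E, B4->T, B6->F; covered: B1=T, B2=E, B4=T, B5=E, B6=F
#7 (d=9, m=2, r=-2) -> B2->S, B1->F, B3->F, B5->E, B4->T, B6->F; covered: B1=F, B2=S, B3=F, B4=T, B5=E, B6=F
#8 (d=4, m=3, r=-2) -> B2->S, B1->F, B3->T, B5->E, B4->F, B7->F, B8->F; covered: B1=F, B2=S, B3=T, B4=F, B5=E, B7=F, B8=F
#9 (d=5, m=-2, r=-1) -> B2->S, B1->F, B3->F, B5->S, B4->T, B6->T; covered: B1=F, B2=S, B3=F, B4=T, B5=S, B6=T
#10 (d=8, m=0, r=1) -> B2->E, B1->T, B5->S, B4->T, B6->T; covered: B1=T, B2=E, B4=T, B5=S, B6=T
together the pool reaches 15 outcomes: B1=T, B1=F, B2=S, B2=E, B3=T, B3=F, B4=T, B4=F, B5=S, B5=E, B6=T, B6=F, B7=T, B7=F, B8=F
every size-1 subset falls short of the 15 outcomes (best: 7/15)
every size-2 subset falls short of the 15 outcomes (best: 12/15)
every size-3 subset falls short of the 15 outcomes (best: 14/15)
size 4: inputs {1, 2, 5, 10} cover all 15 outcomes, and no lexicographically smaller subset of this size does
Answer: 4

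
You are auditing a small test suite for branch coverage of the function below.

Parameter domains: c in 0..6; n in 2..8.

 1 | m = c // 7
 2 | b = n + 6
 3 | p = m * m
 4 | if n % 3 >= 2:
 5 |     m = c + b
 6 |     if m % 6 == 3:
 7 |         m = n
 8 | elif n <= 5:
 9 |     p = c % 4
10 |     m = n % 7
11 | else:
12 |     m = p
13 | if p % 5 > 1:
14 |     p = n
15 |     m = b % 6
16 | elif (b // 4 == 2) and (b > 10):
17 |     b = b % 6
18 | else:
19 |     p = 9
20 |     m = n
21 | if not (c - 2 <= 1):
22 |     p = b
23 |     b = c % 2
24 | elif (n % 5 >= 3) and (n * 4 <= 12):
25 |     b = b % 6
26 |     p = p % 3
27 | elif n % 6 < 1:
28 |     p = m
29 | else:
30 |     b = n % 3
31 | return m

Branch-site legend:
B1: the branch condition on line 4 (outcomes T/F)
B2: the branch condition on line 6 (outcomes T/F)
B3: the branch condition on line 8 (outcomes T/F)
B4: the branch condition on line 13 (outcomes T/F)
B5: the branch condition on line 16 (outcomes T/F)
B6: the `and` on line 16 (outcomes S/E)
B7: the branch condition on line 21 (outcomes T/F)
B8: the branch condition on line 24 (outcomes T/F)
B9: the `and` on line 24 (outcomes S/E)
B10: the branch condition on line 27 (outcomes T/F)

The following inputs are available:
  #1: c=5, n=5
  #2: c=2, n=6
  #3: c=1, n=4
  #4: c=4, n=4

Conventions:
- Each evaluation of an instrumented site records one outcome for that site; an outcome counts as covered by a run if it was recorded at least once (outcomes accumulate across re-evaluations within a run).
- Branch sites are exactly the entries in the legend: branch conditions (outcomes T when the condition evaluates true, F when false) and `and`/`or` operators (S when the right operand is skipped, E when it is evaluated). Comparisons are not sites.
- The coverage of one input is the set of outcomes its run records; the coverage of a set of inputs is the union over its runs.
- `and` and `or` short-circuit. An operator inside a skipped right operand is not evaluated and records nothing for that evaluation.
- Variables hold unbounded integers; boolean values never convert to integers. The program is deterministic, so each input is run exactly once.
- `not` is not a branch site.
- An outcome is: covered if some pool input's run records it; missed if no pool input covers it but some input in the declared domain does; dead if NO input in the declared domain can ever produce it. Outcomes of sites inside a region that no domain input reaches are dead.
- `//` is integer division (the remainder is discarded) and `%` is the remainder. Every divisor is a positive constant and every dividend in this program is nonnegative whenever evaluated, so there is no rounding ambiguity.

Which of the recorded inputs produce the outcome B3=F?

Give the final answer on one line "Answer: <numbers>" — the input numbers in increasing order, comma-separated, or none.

input #1 (c=5, n=5): misses B3=F
input #2 (c=2, n=6): covers B3=F
input #3 (c=1, n=4): misses B3=F
input #4 (c=4, n=4): misses B3=F

Answer: 2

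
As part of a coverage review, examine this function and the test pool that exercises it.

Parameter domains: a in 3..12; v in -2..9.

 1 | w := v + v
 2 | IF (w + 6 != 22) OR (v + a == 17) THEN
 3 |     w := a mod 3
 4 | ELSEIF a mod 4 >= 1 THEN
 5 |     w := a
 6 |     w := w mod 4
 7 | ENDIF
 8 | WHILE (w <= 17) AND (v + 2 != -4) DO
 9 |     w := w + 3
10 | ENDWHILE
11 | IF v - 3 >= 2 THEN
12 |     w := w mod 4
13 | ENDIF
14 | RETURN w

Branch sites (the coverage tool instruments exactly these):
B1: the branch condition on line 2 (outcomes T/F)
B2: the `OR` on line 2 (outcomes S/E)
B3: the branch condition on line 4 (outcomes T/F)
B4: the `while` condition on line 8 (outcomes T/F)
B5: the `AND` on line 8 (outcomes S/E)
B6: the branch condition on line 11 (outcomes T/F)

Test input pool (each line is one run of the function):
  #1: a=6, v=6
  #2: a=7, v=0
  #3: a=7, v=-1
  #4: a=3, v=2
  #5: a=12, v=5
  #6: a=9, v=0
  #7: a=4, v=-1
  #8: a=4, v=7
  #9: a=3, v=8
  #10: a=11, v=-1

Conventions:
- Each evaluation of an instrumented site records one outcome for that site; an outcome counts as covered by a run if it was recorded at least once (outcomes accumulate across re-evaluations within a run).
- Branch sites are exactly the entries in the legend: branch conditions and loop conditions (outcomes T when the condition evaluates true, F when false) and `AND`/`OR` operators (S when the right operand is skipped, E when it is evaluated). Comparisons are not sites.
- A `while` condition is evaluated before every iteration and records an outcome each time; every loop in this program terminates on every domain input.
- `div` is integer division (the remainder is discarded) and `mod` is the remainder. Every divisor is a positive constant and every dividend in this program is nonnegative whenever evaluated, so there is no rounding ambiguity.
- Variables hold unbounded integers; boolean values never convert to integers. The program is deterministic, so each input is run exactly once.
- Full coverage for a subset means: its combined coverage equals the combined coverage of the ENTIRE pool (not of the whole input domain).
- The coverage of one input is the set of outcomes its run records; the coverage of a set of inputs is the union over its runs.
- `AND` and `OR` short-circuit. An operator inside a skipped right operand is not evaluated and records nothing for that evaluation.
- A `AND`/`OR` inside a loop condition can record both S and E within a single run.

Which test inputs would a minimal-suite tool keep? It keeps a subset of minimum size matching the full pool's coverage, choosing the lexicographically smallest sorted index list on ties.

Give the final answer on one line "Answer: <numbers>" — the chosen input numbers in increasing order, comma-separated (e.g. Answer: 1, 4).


test 1 (a=6, v=6) fires B2->S, B1->T, B5->E, B4->T, B5->E, B4->T, B5->E, B4->T, B5->E, B4->T, B5->E, B4->T, B5->E, B4->T, ...; hits B1=T, B2=S, B4=T, B4=F, B5=S, B5=E, B6=T
test 2 (a=7, v=0) fires B2->S, B1->T, B5->E, B4->T, B5->E, B4->T, B5->E, B4->T, B5->E, B4->T, B5->E, B4->T, B5->E, B4->T, ...; hits B1=T, B2=S, B4=T, B4=F, B5=S, B5=E, B6=F
test 3 (a=7, v=-1) fires B2->S, B1->T, B5->E, B4->T, B5->E, B4->T, B5->E, B4->T, B5->E, B4->T, B5->E, B4->T, B5->E, B4->T, ...; hits B1=T, B2=S, B4=T, B4=F, B5=S, B5=E, B6=F
test 4 (a=3, v=2) fires B2->S, B1->T, B5->E, B4->T, B5->E, B4->T, B5->E, B4->T, B5->E, B4->T, B5->E, B4->T, B5->E, B4->T, ...; hits B1=T, B2=S, B4=T, B4=F, B5=S, B5=E, B6=F
test 5 (a=12, v=5) fires B2->S, B1->T, B5->E, B4->T, B5->E, B4->T, B5->E, B4->T, B5->E, B4->T, B5->E, B4->T, B5->E, B4->T, ...; hits B1=T, B2=S, B4=T, B4=F, B5=S, B5=E, B6=T
test 6 (a=9, v=0) fires B2->S, B1->T, B5->E, B4->T, B5->E, B4->T, B5->E, B4->T, B5->E, B4->T, B5->E, B4->T, B5->E, B4->T, ...; hits B1=T, B2=S, B4=T, B4=F, B5=S, B5=E, B6=F
test 7 (a=4, v=-1) fires B2->S, B1->T, B5->E, B4->T, B5->E, B4->T, B5->E, B4->T, B5->E, B4->T, B5->E, B4->T, B5->E, B4->T, ...; hits B1=T, B2=S, B4=T, B4=F, B5=S, B5=E, B6=F
test 8 (a=4, v=7) fires B2->S, B1->T, B5->E, B4->T, B5->E, B4->T, B5->E, B4->T, B5->E, B4->T, B5->E, B4->T, B5->E, B4->T, ...; hits B1=T, B2=S, B4=T, B4=F, B5=S, B5=E, B6=T
test 9 (a=3, v=8) fires B2->E, B1->F, B3->T, B5->E, B4->T, B5->E, B4->T, B5->E, B4->T, B5->E, B4->T, B5->E, B4->T, B5->S, ...; hits B1=F, B2=E, B3=T, B4=T, B4=F, B5=S, B5=E, B6=T
test 10 (a=11, v=-1) fires B2->S, B1->T, B5->E, B4->T, B5->E, B4->T, B5->E, B4->T, B5->E, B4->T, B5->E, B4->T, B5->E, B4->T, ...; hits B1=T, B2=S, B4=T, B4=F, B5=S, B5=E, B6=F
pool-wide coverage (11 outcomes): B1=T, B1=F, B2=S, B2=E, B3=T, B4=T, B4=F, B5=S, B5=E, B6=T, B6=F
size 1 is not enough: best union over all size-1 subsets is 8/11
inputs {2, 9} (size 2) cover everything; no size-2 subset with a lexicographically smaller index list covers all 11
Answer: 2, 9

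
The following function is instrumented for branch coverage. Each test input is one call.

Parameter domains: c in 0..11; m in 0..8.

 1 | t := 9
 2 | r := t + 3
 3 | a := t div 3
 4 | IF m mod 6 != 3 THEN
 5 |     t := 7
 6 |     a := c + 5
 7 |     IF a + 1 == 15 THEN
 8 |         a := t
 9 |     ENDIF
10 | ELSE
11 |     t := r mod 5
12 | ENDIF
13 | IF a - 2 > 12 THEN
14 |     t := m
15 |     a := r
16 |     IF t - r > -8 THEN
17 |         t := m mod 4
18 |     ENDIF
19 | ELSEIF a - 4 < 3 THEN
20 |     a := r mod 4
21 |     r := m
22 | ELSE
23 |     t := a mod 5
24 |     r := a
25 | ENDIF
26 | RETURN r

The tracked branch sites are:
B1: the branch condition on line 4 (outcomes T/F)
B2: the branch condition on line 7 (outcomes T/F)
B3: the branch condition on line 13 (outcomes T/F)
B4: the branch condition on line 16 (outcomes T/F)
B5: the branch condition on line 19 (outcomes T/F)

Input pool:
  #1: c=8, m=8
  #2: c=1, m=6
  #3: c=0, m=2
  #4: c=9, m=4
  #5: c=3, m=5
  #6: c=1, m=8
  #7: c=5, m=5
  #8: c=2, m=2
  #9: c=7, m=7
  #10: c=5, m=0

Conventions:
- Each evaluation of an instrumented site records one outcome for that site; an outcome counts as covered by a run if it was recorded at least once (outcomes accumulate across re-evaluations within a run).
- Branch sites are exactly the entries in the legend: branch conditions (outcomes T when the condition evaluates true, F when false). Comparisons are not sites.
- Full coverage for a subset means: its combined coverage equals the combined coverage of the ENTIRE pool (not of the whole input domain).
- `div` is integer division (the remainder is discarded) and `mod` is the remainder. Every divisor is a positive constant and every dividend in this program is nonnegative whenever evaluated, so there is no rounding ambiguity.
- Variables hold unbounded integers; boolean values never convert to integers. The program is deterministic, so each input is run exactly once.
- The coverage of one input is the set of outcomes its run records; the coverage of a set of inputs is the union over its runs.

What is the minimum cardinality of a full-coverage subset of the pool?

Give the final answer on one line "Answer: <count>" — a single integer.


#1 (c=8, m=8) -> B1->T, B2->F, B3->F, B5->F; covered: B1=T, B2=F, B3=F, B5=F
#2 (c=1, m=6) -> B1->T, B2->F, B3->F, B5->T; covered: B1=T, B2=F, B3=F, B5=T
#3 (c=0, m=2) -> B1->T, B2->F, B3->F, B5->T; covered: B1=T, B2=F, B3=F, B5=T
#4 (c=9, m=4) -> B1->T, B2->T, B3->F, B5->F; covered: B1=T, B2=T, B3=F, B5=F
#5 (c=3, m=5) -> B1->T, B2->F, B3->F, B5->F; covered: B1=T, B2=F, B3=F, B5=F
#6 (c=1, m=8) -> B1->T, B2->F, B3->F, B5->T; covered: B1=T, B2=F, B3=F, B5=T
#7 (c=5, m=5) -> B1->T, B2->F, B3->F, B5->F; covered: B1=T, B2=F, B3=F, B5=F
#8 (c=2, m=2) -> B1->T, B2->F, B3->F, B5->F; covered: B1=T, B2=F, B3=F, B5=F
#9 (c=7, m=7) -> B1->T, B2->F, B3->F, B5->F; covered: B1=T, B2=F, B3=F, B5=F
#10 (c=5, m=0) -> B1->T, B2->F, B3->F, B5->F; covered: B1=T, B2=F, B3=F, B5=F
together the pool reaches 6 outcomes: B1=T, B2=T, B2=F, B3=F, B5=T, B5=F
no size-1 subset reaches all 6 outcomes (best union: 4/6)
size 2: inputs {2, 4} cover all 6 outcomes, and no lexicographically smaller subset of this size does
Answer: 2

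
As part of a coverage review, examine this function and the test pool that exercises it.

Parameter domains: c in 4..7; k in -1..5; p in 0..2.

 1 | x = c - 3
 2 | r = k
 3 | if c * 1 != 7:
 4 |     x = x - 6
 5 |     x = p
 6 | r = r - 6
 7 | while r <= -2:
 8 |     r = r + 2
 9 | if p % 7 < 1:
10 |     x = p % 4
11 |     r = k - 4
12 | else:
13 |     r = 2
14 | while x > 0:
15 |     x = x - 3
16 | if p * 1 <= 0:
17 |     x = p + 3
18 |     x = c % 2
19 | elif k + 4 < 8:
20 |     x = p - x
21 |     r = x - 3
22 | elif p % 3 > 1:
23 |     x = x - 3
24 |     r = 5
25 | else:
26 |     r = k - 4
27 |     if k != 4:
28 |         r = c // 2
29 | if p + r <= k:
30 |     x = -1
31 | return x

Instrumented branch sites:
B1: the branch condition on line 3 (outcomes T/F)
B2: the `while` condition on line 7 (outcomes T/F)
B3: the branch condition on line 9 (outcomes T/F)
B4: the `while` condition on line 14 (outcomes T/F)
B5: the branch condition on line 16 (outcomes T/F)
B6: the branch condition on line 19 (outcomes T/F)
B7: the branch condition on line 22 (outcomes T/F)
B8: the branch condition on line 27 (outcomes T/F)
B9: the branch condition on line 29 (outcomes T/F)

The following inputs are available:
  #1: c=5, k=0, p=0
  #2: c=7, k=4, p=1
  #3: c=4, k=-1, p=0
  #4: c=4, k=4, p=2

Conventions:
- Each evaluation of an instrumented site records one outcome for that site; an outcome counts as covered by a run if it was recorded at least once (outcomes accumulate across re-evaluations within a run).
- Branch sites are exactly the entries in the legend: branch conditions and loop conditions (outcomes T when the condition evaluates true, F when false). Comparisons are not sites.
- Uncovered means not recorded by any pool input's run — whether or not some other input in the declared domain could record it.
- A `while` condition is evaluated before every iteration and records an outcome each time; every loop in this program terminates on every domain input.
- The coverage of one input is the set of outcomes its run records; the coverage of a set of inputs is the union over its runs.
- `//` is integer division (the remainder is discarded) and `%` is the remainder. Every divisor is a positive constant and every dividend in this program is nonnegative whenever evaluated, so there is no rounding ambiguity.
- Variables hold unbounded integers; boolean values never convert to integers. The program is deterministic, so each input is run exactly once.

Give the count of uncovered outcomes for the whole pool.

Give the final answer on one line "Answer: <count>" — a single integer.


#1 (c=5, k=0, p=0) -> covered: B1=T, B2=T, B2=F, B3=T, B4=F, B5=T, B9=T
#2 (c=7, k=4, p=1) -> covered: B1=F, B2=T, B2=F, B3=F, B4=T, B4=F, B5=F, B6=F, B7=F, B8=F, B9=T
#3 (c=4, k=-1, p=0) -> covered: B1=T, B2=T, B2=F, B3=T, B4=F, B5=T, B9=T
#4 (c=4, k=4, p=2) -> covered: B1=T, B2=T, B2=F, B3=F, B4=T, B4=F, B5=F, B6=F, B7=T, B9=F
union over the pool: B1=T, B1=F, B2=T, B2=F, B3=T, B3=F, B4=T, B4=F, B5=T, B5=F, B6=F, B7=T, B7=F, B8=F, B9=T, B9=F
uncovered (2 of 18): B6=T, B8=T
Answer: 2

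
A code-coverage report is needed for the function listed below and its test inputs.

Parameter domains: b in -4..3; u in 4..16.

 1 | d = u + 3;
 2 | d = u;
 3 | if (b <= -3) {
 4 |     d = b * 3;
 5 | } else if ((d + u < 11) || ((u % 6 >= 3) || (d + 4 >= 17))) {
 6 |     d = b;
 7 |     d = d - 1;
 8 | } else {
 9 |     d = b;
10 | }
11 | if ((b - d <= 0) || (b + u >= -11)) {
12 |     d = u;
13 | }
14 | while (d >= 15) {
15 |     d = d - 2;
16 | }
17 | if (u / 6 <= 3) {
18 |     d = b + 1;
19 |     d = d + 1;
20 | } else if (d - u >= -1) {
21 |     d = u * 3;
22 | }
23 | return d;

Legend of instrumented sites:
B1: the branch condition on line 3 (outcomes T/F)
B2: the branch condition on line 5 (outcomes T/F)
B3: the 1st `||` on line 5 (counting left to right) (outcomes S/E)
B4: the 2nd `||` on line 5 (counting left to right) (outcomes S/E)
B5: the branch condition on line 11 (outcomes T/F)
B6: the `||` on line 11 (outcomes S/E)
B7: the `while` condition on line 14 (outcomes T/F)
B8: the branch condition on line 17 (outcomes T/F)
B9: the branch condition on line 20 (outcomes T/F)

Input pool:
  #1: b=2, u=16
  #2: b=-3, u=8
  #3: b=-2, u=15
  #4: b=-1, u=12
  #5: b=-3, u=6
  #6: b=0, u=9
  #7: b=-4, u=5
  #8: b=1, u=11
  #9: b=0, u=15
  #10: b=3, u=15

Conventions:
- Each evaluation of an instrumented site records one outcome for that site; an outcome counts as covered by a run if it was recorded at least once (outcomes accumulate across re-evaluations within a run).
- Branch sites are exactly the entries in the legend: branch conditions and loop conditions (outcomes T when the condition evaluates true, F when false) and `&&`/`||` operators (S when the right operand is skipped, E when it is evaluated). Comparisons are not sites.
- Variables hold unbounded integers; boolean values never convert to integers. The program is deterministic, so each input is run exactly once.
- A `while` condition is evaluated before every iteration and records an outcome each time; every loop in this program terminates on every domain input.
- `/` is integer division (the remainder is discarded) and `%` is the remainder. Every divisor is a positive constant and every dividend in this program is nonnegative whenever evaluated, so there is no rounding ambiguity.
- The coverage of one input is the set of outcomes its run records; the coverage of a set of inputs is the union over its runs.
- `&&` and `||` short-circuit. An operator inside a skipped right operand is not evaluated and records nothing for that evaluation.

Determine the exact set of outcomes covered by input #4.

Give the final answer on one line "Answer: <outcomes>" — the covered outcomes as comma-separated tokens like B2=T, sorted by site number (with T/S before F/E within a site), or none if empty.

Tracing the run of input #4 (b=-1, u=12):
  B1->F, B3->E, B4->E, B2->F, B6->S, B5->T, B7->F, B8->T
deduplicating events, the covered set is: B1=F, B2=F, B3=E, B4=E, B5=T, B6=S, B7=F, B8=T

Answer: B1=F, B2=F, B3=E, B4=E, B5=T, B6=S, B7=F, B8=T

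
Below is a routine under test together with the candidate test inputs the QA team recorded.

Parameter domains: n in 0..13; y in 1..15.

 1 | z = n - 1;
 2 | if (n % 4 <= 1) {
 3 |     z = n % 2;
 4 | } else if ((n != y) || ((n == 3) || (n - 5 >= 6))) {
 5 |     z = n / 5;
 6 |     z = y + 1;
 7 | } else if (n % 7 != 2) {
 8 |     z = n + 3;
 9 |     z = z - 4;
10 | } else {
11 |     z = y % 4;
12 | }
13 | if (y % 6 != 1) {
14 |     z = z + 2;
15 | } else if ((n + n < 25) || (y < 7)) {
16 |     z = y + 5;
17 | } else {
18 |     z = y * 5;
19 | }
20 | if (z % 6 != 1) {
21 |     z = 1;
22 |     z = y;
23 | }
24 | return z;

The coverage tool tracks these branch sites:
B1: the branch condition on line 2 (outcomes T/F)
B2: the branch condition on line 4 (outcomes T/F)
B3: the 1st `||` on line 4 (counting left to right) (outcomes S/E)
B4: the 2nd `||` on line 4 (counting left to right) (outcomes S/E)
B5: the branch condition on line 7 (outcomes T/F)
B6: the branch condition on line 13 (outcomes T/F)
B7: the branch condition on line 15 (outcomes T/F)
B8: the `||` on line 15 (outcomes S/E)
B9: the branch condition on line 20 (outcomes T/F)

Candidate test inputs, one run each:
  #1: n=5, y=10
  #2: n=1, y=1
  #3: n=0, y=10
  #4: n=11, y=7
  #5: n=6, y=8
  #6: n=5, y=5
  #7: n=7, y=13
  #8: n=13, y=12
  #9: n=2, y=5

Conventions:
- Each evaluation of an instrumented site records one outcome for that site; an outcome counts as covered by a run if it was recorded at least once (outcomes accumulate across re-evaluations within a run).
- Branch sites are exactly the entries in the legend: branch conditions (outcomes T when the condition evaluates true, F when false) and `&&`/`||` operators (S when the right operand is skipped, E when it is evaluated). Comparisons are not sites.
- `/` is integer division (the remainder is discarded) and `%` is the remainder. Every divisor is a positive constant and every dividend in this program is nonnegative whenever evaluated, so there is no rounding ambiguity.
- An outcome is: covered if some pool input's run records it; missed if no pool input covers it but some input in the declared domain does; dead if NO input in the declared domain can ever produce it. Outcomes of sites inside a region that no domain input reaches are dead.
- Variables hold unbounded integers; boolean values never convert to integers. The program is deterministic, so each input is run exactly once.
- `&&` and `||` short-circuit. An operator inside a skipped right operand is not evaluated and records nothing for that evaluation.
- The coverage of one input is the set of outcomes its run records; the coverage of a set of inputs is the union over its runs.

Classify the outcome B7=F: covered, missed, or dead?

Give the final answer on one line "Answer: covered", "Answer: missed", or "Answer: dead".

no pool input records B7=F
but domain input (n=13, y=7) does record it -> reachable, so missed

Answer: missed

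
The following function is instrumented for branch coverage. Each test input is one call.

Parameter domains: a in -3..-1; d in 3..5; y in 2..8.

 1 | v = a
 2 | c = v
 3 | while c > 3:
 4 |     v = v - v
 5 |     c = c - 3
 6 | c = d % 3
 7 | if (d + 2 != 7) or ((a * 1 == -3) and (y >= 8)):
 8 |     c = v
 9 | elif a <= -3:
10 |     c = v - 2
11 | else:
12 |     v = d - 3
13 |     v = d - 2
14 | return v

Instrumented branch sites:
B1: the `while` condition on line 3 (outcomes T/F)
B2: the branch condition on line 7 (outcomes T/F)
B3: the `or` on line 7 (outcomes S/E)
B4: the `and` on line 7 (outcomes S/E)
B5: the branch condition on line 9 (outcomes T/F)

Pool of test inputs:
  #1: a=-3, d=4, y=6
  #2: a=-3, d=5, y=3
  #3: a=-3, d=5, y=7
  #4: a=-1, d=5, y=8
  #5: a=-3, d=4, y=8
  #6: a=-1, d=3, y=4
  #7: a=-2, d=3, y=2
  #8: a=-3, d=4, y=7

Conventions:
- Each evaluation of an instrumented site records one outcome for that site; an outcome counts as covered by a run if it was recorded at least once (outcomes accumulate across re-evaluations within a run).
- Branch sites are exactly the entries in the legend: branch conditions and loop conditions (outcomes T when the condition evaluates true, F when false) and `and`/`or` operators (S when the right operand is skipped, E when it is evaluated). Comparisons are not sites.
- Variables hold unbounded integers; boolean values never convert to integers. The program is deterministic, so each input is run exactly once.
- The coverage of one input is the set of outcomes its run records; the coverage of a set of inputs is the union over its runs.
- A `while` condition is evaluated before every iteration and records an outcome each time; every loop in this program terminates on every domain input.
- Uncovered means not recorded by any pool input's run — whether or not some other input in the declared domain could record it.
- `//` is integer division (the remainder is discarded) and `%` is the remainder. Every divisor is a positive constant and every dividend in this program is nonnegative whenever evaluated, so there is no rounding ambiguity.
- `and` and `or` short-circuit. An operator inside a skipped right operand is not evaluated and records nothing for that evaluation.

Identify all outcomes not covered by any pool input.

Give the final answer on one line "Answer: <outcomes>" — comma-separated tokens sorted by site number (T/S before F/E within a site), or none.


input #1, a=-3, d=4, y=6: events B1->F, B3->S, B2->T; outcomes B1=F, B2=T, B3=S
input #2, a=-3, d=5, y=3: events B1->F, B3->E, B4->E, B2->F, B5->T; outcomes B1=F, B2=F, B3=E, B4=E, B5=T
input #3, a=-3, d=5, y=7: events B1->F, B3->E, B4->E, B2->F, B5->T; outcomes B1=F, B2=F, B3=E, B4=E, B5=T
input #4, a=-1, d=5, y=8: events B1->F, B3->E, B4->S, B2->F, B5->F; outcomes B1=F, B2=F, B3=E, B4=S, B5=F
input #5, a=-3, d=4, y=8: events B1->F, B3->S, B2->T; outcomes B1=F, B2=T, B3=S
input #6, a=-1, d=3, y=4: events B1->F, B3->S, B2->T; outcomes B1=F, B2=T, B3=S
input #7, a=-2, d=3, y=2: events B1->F, B3->S, B2->T; outcomes B1=F, B2=T, B3=S
input #8, a=-3, d=4, y=7: events B1->F, B3->S, B2->T; outcomes B1=F, B2=T, B3=S
union over the pool: B1=F, B2=T, B2=F, B3=S, B3=E, B4=S, B4=E, B5=T, B5=F
uncovered (1 of 10): B1=T
Answer: B1=T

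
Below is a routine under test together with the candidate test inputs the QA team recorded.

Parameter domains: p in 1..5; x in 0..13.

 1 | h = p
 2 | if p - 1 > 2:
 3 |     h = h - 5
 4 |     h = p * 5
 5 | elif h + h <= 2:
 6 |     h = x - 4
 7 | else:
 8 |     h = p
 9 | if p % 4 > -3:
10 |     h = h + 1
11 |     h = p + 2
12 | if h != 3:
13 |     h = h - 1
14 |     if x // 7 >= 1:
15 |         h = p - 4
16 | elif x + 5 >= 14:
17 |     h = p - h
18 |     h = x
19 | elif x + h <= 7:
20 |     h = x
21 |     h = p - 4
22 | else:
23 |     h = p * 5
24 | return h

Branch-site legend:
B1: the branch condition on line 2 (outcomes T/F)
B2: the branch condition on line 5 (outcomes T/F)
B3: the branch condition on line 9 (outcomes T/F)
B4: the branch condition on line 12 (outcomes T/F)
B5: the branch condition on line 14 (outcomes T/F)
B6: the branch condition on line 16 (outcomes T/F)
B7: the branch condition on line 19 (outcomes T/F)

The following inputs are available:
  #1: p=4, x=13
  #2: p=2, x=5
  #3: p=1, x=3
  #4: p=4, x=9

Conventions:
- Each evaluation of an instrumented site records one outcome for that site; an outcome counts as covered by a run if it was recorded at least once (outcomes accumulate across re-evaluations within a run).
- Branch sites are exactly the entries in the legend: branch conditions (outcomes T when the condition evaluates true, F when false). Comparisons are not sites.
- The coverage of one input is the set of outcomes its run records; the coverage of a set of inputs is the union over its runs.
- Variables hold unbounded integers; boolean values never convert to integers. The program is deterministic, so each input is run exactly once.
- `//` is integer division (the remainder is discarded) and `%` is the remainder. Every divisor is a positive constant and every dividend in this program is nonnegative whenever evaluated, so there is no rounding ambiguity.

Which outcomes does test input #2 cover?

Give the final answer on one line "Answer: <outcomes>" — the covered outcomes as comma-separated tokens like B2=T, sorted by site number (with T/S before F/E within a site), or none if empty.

Tracing the run of input #2 (p=2, x=5):
  B1->F, B2->F, B3->T, B4->T, B5->F
distinct outcomes covered: B1=F, B2=F, B3=T, B4=T, B5=F

Answer: B1=F, B2=F, B3=T, B4=T, B5=F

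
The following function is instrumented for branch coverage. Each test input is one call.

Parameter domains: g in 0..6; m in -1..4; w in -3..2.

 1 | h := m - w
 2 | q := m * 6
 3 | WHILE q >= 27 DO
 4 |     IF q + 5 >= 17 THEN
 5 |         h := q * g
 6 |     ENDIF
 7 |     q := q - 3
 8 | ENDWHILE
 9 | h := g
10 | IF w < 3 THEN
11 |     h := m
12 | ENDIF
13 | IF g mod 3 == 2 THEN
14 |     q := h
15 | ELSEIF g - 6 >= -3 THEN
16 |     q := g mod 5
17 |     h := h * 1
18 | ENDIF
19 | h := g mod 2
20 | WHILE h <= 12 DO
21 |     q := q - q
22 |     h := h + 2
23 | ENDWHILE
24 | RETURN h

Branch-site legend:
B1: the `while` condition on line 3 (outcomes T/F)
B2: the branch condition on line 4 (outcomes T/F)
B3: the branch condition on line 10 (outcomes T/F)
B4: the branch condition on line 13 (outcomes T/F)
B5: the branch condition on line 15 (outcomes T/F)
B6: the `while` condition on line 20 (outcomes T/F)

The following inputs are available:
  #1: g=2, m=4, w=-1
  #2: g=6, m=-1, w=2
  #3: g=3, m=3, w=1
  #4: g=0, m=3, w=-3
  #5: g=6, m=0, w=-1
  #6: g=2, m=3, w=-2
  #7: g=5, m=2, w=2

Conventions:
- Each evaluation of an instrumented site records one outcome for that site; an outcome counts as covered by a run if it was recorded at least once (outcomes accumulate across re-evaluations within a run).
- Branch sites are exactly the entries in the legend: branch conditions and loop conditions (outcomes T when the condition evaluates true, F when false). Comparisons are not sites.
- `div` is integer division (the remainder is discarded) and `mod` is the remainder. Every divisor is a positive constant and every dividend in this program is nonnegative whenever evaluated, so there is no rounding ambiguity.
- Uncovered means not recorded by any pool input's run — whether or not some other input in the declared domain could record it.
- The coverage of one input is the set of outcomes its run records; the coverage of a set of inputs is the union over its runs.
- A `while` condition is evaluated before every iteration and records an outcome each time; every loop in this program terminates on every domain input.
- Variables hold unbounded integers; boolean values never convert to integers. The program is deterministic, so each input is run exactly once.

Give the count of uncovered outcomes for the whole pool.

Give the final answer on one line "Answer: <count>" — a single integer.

run #1 (g=2, m=4, w=-1) runs B1->F, B3->T, B4->T, B6->T, B6->T, B6->T, B6->T, B6->T, B6->T, B6->T, B6->F; records B1=F, B3=T, B4=T, B6=T, B6=F
run #2 (g=6, m=-1, w=2) runs B1->F, B3->T, B4->F, B5->T, B6->T, B6->T, B6->T, B6->T, B6->T, B6->T, B6->T, B6->F; records B1=F, B3=T, B4=F, B5=T, B6=T, B6=F
run #3 (g=3, m=3, w=1) runs B1->F, B3->T, B4->F, B5->T, B6->T, B6->T, B6->T, B6->T, B6->T, B6->T, B6->F; records B1=F, B3=T, B4=F, B5=T, B6=T, B6=F
run #4 (g=0, m=3, w=-3) runs B1->F, B3->T, B4->F, B5->F, B6->T, B6->T, B6->T, B6->T, B6->T, B6->T, B6->T, B6->F; records B1=F, B3=T, B4=F, B5=F, B6=T, B6=F
run #5 (g=6, m=0, w=-1) runs B1->F, B3->T, B4->F, B5->T, B6->T, B6->T, B6->T, B6->T, B6->T, B6->T, B6->T, B6->F; records B1=F, B3=T, B4=F, B5=T, B6=T, B6=F
run #6 (g=2, m=3, w=-2) runs B1->F, B3->T, B4->T, B6->T, B6->T, B6->T, B6->T, B6->T, B6->T, B6->T, B6->F; records B1=F, B3=T, B4=T, B6=T, B6=F
run #7 (g=5, m=2, w=2) runs B1->F, B3->T, B4->T, B6->T, B6->T, B6->T, B6->T, B6->T, B6->T, B6->F; records B1=F, B3=T, B4=T, B6=T, B6=F
union over the pool: B1=F, B3=T, B4=T, B4=F, B5=T, B5=F, B6=T, B6=F
uncovered (4 of 12): B1=T, B2=T, B2=F, B3=F

Answer: 4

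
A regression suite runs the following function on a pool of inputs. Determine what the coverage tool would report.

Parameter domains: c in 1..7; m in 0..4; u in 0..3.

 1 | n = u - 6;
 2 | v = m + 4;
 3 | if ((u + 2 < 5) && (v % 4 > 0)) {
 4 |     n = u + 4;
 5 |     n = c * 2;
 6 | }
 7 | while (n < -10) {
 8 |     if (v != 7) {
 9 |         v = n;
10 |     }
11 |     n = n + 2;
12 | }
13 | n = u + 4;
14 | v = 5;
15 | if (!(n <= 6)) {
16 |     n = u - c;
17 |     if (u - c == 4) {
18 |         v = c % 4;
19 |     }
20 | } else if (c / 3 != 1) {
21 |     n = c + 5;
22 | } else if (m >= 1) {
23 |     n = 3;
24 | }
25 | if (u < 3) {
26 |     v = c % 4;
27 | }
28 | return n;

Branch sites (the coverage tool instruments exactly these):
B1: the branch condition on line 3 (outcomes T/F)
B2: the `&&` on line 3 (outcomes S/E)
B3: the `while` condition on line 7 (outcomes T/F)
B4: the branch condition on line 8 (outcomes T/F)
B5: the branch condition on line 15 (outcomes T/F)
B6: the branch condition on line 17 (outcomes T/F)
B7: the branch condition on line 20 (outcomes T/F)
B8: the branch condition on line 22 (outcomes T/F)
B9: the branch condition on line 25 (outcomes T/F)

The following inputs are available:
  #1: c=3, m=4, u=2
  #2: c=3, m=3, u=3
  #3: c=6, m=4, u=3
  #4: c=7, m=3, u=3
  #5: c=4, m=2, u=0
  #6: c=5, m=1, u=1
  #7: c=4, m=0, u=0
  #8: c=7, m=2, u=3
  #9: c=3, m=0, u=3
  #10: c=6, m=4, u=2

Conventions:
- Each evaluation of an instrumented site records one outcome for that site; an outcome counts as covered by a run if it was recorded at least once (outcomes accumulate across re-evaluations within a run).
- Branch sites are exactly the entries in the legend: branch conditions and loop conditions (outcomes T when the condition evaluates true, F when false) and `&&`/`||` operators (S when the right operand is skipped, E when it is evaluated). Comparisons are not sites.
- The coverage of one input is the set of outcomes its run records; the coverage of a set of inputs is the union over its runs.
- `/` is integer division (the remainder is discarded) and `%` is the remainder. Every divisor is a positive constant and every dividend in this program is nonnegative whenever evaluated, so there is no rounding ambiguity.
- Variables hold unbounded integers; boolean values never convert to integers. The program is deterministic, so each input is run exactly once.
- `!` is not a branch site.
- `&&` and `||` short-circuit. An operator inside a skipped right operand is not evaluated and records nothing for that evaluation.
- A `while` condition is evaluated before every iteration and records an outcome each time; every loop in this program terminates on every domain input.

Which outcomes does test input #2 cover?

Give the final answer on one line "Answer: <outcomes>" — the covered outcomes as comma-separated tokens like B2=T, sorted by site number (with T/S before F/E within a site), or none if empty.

Event log for input #2 (c=3, m=3, u=3):
  B2->S, B1->F, B3->F, B5->T, B6->F, B9->F
distinct outcomes covered: B1=F, B2=S, B3=F, B5=T, B6=F, B9=F

Answer: B1=F, B2=S, B3=F, B5=T, B6=F, B9=F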